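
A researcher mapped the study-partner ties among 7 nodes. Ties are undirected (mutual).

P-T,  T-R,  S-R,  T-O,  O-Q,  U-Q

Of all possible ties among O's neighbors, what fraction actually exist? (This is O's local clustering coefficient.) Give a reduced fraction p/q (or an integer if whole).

0

O's neighbors: Q and T (k = 2).
Possible neighbor pairs: C(2,2) = 1. Edges among them: none → e = 0.
Clustering(O) = 0/1.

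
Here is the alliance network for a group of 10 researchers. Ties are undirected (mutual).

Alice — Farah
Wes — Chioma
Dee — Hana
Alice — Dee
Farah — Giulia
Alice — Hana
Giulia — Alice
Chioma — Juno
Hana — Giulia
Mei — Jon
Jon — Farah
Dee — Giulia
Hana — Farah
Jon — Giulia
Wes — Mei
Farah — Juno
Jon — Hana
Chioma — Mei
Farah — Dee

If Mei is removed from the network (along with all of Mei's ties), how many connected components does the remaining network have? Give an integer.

1

Mei's neighbors (Chioma, Jon, and Wes) remain reachable from one another through other ties, so the rest of the network stays in one piece.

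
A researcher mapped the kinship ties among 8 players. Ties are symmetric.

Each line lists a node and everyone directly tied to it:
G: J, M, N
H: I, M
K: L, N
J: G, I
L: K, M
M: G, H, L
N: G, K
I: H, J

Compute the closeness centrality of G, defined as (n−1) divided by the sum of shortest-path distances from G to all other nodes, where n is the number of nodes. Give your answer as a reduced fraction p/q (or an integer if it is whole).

7/11

Distances from G: H:2, I:2, J:1, K:2, L:2, M:1, N:1. Sum = 11.
n = 8, so closeness = 7/11.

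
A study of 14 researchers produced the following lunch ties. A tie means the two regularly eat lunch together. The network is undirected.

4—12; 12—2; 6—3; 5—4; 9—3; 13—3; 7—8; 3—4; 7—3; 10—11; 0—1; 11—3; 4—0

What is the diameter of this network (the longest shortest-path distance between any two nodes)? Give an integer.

Eccentricity of each node (its greatest distance to any other): 0:4, 1:5, 2:5, 3:3, 4:3, 5:4, 6:4, 7:4, 8:5, 9:4, 10:5, 11:4, 12:4, 13:4.
The maximum eccentricity is 5, realized for instance by the pair 2–10 via 2 – 12 – 4 – 3 – 11 – 10. So the diameter is 5.

5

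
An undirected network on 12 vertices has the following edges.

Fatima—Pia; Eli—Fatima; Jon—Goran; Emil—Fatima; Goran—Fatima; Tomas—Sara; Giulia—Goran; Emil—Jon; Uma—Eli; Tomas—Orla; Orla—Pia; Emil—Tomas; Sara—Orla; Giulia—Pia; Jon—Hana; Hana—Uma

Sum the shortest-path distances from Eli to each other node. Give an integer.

26

Distances from Eli: Emil:2, Fatima:1, Giulia:3, Goran:2, Hana:2, Jon:3, Orla:3, Pia:2, Sara:4, Tomas:3, Uma:1.
Sum = 2 + 1 + 3 + 2 + 2 + 3 + 3 + 2 + 4 + 3 + 1 = 26.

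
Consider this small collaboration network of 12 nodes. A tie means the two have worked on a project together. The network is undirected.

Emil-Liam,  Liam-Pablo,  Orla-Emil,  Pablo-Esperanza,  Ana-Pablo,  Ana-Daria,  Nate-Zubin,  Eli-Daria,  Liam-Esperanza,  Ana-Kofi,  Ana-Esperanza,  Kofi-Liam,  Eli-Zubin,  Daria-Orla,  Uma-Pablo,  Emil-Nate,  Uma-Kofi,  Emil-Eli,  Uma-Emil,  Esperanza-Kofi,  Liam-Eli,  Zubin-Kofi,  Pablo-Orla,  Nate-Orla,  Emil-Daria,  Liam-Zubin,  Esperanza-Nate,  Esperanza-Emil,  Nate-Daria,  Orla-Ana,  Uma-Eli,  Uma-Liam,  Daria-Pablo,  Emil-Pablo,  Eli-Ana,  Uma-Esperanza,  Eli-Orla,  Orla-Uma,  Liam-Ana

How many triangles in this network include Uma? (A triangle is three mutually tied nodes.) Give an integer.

Uma's neighbors: Eli, Emil, Esperanza, Kofi, Liam, Orla, and Pablo.
Neighbor pairs that are themselves tied: Uma–Eli–Emil; Uma–Eli–Liam; Uma–Eli–Orla; Uma–Emil–Esperanza; Uma–Emil–Liam; Uma–Emil–Orla; Uma–Emil–Pablo; Uma–Esperanza–Kofi; Uma–Esperanza–Liam; Uma–Esperanza–Pablo; Uma–Kofi–Liam; Uma–Liam–Pablo; Uma–Orla–Pablo. Each forms one triangle with Uma, for 13 in total.

13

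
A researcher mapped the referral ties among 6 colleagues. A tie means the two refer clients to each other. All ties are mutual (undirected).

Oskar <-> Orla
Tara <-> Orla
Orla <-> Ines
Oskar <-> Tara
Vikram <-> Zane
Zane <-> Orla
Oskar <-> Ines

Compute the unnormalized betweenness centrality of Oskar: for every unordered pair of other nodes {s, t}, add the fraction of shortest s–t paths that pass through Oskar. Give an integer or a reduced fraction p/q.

1/2

Pairs whose geodesics pass through Oskar — Ines–Tara: 1/2.
All other pairs contribute 0.
Summing the contributions gives betweenness(Oskar) = 1/2.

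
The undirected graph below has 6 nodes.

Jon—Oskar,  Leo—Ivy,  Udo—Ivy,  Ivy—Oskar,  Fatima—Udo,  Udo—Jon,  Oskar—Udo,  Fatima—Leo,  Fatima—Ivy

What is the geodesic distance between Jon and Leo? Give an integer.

One shortest route is Jon – Oskar – Ivy – Leo, which uses 3 edges, and at distance 2 from Jon we only reach {Fatima, Ivy}, which does not include Leo. So d(Jon,Leo) = 3.

3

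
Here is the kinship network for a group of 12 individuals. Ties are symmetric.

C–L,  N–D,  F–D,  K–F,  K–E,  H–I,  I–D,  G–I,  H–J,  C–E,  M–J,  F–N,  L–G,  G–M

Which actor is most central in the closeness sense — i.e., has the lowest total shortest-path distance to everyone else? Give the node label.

I

Farness (sum of distances to all others) for each node — C:31, D:25, E:33, F:28, G:24, H:30, I:23, J:34, K:32, L:28, M:31, N:31.
The smallest farness is 23, for I, so I has the highest closeness.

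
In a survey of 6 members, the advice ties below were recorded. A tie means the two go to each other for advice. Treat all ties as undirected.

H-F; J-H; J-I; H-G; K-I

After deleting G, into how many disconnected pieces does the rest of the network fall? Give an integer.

1

G's neighbors (H) remain reachable from one another through other ties, so the rest of the network stays in one piece.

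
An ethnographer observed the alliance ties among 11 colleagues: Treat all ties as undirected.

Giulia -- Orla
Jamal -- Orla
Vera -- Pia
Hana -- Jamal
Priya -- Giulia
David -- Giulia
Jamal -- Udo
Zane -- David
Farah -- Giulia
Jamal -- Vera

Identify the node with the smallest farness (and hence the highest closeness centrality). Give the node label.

Orla

Farness (sum of distances to all others) for each node — David:28, Farah:30, Giulia:21, Hana:30, Jamal:21, Orla:20, Pia:37, Priya:30, Udo:30, Vera:28, Zane:37.
The smallest farness is 20, for Orla, so Orla has the highest closeness.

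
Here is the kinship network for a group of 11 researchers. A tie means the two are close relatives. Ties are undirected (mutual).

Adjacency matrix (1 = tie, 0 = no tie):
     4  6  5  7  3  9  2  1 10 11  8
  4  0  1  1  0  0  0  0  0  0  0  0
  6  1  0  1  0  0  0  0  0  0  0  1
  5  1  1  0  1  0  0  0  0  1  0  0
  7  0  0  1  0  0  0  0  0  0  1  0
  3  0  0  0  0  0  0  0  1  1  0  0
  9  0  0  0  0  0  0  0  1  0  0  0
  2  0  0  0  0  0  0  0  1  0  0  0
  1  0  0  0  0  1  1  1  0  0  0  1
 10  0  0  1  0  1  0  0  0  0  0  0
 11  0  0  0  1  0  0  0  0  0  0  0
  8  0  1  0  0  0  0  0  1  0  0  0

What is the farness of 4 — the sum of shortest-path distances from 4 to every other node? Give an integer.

25

Distances from 4: 1:3, 2:4, 3:3, 5:1, 6:1, 7:2, 8:2, 9:4, 10:2, 11:3.
Sum = 3 + 4 + 3 + 1 + 1 + 2 + 2 + 4 + 2 + 3 = 25.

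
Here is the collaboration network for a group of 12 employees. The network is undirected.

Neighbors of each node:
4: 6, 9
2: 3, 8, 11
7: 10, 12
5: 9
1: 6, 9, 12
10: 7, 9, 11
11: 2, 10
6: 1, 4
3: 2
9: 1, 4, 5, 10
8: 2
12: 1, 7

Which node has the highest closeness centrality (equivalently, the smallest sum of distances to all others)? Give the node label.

10

Farness (sum of distances to all others) for each node — 1:28, 2:32, 3:42, 4:31, 5:33, 6:36, 7:28, 8:42, 9:23, 10:22, 11:26, 12:31.
The smallest farness is 22, for 10, so 10 has the highest closeness.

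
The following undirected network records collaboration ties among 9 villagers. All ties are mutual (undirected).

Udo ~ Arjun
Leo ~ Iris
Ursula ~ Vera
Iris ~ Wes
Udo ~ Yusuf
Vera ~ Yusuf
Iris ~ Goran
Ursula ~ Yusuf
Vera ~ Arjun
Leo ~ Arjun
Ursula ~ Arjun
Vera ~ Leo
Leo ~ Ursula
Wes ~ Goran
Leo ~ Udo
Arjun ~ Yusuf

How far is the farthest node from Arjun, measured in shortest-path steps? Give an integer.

Distances from Arjun: Goran:3, Iris:2, Leo:1, Udo:1, Ursula:1, Vera:1, Wes:3, Yusuf:1.
The largest is 3 (to Wes and Goran), so the eccentricity of Arjun is 3.

3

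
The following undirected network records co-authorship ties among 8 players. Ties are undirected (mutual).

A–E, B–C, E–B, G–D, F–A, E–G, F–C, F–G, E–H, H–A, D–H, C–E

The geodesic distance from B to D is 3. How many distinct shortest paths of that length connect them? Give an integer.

The shortest distance is 3. The length-3 paths are: B–E–G–D; B–E–H–D.
That gives 2 distinct shortest paths.

2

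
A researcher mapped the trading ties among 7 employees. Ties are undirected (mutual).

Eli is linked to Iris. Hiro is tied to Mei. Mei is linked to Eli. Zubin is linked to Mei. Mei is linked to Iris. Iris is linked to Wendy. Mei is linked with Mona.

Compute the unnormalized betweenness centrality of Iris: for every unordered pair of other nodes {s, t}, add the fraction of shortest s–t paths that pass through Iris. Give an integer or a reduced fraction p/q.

Pairs whose geodesics pass through Iris — Wendy–Zubin: 1; Wendy–Eli: 1; Wendy–Mona: 1; Wendy–Mei: 1; Wendy–Hiro: 1.
All other pairs contribute 0.
Summing the contributions gives betweenness(Iris) = 5.

5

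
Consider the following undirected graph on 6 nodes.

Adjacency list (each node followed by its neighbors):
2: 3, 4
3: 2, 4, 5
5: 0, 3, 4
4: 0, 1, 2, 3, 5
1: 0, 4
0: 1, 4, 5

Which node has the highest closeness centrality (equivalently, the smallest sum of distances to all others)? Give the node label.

Farness (sum of distances to all others) for each node — 0:7, 1:8, 2:8, 3:7, 4:5, 5:7.
The smallest farness is 5, for 4, so 4 has the highest closeness.

4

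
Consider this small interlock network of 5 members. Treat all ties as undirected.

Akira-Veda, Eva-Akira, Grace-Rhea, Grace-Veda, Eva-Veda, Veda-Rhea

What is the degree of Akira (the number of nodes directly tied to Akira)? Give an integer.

2

Akira is directly tied to Eva and Veda. That is 2 neighbors, so the degree of Akira is 2.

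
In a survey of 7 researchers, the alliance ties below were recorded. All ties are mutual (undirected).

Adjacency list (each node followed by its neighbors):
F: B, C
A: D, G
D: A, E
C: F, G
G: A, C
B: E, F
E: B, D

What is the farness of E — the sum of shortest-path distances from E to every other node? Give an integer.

12

Distances from E: A:2, B:1, C:3, D:1, F:2, G:3.
Sum = 2 + 1 + 3 + 1 + 2 + 3 = 12.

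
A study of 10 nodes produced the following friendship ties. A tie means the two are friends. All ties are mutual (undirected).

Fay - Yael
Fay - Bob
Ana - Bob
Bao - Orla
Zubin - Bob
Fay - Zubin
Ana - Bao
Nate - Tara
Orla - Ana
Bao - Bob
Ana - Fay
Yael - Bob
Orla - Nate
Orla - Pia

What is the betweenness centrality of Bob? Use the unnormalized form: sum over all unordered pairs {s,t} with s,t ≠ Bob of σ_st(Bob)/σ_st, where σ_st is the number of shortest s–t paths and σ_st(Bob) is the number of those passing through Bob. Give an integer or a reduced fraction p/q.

Pairs whose geodesics pass through Bob — Tara–Yael: 2/3; Tara–Zubin: 2/3; Orla–Yael: 2/3; Orla–Zubin: 2/3; Ana–Yael: 1/2; Ana–Zubin: 1/2; Fay–Bao: 1/2; Yael–Zubin: 1/2; Yael–Nate: 2/3; Yael–Bao: 1; Yael–Pia: 2/3; Zubin–Nate: 2/3; Zubin–Bao: 1; Zubin–Pia: 2/3.
All other pairs contribute 0.
Summing the contributions gives betweenness(Bob) = 28/3.

28/3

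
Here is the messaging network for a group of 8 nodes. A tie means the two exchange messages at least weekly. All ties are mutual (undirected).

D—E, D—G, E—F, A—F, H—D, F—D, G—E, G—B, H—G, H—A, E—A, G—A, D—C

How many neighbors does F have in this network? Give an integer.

F is directly tied to A, D, and E. That is 3 neighbors, so the degree of F is 3.

3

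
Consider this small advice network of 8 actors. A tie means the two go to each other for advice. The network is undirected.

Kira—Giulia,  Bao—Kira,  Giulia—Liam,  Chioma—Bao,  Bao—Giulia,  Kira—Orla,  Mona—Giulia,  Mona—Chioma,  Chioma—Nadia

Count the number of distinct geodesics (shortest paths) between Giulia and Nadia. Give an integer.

2

The shortest distance is 3. The length-3 paths are: Giulia–Mona–Chioma–Nadia; Giulia–Bao–Chioma–Nadia.
That gives 2 distinct shortest paths.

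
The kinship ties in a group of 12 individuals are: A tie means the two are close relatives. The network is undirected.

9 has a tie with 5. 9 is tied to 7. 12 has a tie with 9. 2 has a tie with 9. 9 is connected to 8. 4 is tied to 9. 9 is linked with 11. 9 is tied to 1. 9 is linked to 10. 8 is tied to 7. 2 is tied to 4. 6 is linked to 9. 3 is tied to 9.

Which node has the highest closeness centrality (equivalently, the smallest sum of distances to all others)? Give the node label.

Farness (sum of distances to all others) for each node — 1:21, 2:20, 3:21, 4:20, 5:21, 6:21, 7:20, 8:20, 9:11, 10:21, 11:21, 12:21.
The smallest farness is 11, for 9, so 9 has the highest closeness.

9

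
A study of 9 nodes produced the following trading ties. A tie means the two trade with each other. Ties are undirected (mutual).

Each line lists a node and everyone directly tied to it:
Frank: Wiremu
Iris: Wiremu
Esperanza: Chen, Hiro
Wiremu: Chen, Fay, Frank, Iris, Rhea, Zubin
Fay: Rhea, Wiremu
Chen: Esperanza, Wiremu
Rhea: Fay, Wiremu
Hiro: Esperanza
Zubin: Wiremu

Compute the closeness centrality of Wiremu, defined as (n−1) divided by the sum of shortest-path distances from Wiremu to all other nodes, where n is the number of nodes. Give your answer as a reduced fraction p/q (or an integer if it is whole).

Distances from Wiremu: Chen:1, Esperanza:2, Fay:1, Frank:1, Hiro:3, Iris:1, Rhea:1, Zubin:1. Sum = 11.
n = 9, so closeness = 8/11.

8/11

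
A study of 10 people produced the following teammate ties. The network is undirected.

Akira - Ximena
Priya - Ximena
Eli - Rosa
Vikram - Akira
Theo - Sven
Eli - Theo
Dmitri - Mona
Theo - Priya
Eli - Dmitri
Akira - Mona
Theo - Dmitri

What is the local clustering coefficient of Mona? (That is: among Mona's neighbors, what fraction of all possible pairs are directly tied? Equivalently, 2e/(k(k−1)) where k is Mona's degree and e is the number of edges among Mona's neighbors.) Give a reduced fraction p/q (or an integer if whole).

Mona's neighbors: Akira and Dmitri (k = 2).
Possible neighbor pairs: C(2,2) = 1. Edges among them: none → e = 0.
Clustering(Mona) = 0/1.

0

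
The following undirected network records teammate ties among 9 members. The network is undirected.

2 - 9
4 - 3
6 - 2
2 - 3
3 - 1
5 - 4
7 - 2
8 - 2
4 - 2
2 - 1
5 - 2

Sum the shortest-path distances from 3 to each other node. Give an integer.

Distances from 3: 1:1, 2:1, 4:1, 5:2, 6:2, 7:2, 8:2, 9:2.
Sum = 1 + 1 + 1 + 2 + 2 + 2 + 2 + 2 = 13.

13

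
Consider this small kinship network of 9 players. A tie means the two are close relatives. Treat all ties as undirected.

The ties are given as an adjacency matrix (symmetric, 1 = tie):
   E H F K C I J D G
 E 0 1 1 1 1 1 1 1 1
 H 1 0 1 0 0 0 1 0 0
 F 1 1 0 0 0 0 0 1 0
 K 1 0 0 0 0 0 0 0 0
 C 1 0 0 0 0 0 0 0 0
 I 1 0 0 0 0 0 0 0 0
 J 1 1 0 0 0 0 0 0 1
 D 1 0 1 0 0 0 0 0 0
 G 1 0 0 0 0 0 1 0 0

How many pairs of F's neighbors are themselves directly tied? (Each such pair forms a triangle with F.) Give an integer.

F's neighbors: D, E, and H.
Neighbor pairs that are themselves tied: F–D–E; F–E–H. Each forms one triangle with F, for 2 in total.

2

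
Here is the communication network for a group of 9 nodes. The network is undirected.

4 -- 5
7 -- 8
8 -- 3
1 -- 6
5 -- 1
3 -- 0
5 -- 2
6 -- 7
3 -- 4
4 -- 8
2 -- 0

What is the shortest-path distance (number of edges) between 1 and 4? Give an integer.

2

One shortest route is 1 – 5 – 4, which uses 2 edges, and 1 and 4 are not directly tied, so nothing shorter exists. So d(1,4) = 2.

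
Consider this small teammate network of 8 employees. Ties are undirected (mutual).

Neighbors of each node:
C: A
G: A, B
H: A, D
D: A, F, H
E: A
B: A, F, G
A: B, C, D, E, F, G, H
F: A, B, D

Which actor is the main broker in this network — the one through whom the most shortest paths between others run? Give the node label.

A

Unnormalized betweenness of each node: A:31/2, B:1/2, C:0, D:1/2, E:0, F:1/2, G:0, H:0.
A has the largest value, 31/2, making it the main broker — the node through which the most shortest paths run.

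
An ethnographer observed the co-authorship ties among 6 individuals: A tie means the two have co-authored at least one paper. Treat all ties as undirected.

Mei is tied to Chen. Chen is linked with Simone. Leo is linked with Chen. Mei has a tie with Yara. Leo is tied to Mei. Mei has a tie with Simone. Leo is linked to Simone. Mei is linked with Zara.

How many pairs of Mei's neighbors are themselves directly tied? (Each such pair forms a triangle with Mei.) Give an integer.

Mei's neighbors: Chen, Leo, Simone, Yara, and Zara.
Neighbor pairs that are themselves tied: Mei–Chen–Leo; Mei–Chen–Simone; Mei–Leo–Simone. Each forms one triangle with Mei, for 3 in total.

3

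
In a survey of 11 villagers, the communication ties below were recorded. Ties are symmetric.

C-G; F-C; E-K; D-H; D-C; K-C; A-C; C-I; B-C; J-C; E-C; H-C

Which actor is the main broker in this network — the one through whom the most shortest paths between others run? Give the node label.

C

Unnormalized betweenness of each node: A:0, B:0, C:43, D:0, E:0, F:0, G:0, H:0, I:0, J:0, K:0.
C has the largest value, 43, making it the main broker — the node through which the most shortest paths run.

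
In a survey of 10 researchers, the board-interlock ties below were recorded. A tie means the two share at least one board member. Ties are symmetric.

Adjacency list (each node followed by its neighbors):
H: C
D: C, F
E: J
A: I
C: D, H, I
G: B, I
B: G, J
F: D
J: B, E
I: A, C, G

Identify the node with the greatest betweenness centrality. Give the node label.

I

Unnormalized betweenness of each node: A:0, B:14, C:20, D:8, E:0, F:0, G:18, H:0, I:24, J:8.
I has the largest value, 24, making it the main broker — the node through which the most shortest paths run.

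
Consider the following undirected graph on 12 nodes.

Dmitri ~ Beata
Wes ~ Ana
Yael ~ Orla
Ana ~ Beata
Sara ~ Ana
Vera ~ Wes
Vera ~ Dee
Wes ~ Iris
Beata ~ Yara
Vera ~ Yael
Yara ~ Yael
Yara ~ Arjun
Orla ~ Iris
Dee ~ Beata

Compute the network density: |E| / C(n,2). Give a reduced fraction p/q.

7/33

There are 14 edges and 12 nodes, so the maximum possible is C(12,2) = 66.
Density = 14/66 = 7/33.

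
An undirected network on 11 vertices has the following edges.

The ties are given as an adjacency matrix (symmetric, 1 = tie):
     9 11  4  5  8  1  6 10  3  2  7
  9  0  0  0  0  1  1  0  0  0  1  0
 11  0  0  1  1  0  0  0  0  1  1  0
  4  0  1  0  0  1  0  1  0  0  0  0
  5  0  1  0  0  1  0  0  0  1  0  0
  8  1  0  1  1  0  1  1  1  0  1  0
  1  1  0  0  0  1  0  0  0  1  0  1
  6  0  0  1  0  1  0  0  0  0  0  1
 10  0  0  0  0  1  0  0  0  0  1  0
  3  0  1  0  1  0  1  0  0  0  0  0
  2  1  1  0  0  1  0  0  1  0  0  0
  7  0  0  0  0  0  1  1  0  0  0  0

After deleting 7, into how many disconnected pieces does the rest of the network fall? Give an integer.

7's neighbors (1 and 6) remain reachable from one another through other ties, so the rest of the network stays in one piece.

1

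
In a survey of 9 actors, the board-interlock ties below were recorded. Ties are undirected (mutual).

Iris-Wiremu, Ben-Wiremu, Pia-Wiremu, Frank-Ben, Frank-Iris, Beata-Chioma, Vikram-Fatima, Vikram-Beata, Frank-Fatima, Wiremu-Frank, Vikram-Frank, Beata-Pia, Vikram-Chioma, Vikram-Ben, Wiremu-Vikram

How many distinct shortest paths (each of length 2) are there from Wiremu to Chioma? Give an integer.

1

The shortest distance is 2, and the only length-2 path is Wiremu–Vikram–Chioma. So there is exactly 1 shortest path.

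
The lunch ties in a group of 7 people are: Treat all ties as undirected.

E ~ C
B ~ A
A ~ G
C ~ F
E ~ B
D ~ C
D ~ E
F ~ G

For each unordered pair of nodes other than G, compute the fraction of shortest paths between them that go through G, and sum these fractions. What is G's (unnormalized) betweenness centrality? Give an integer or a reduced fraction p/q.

Pairs whose geodesics pass through G — F–A: 1; F–B: 1/2; C–A: 1/2.
All other pairs contribute 0.
Summing the contributions gives betweenness(G) = 2.

2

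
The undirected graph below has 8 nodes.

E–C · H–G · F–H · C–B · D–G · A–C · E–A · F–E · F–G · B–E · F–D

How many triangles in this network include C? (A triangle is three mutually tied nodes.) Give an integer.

2

C's neighbors: A, B, and E.
Neighbor pairs that are themselves tied: C–A–E; C–B–E. Each forms one triangle with C, for 2 in total.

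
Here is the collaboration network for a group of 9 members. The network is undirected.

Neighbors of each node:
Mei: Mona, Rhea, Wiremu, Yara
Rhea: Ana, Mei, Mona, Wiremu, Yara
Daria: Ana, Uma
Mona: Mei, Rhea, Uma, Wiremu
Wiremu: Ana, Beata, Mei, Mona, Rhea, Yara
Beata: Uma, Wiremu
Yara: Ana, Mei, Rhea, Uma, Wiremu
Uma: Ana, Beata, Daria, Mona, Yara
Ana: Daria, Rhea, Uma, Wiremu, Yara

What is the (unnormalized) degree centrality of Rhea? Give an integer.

5

Rhea is directly tied to Ana, Mei, Mona, Wiremu, and Yara. That is 5 neighbors, so the degree of Rhea is 5.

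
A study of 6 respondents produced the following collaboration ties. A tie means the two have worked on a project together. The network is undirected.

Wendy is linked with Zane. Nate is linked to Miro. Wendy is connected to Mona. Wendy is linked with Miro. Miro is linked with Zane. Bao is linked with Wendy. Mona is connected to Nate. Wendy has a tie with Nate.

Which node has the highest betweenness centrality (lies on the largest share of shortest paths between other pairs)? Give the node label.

Unnormalized betweenness of each node: Bao:0, Miro:1/2, Mona:0, Nate:1/2, Wendy:6, Zane:0.
Wendy has the largest value, 6, making it the main broker — the node through which the most shortest paths run.

Wendy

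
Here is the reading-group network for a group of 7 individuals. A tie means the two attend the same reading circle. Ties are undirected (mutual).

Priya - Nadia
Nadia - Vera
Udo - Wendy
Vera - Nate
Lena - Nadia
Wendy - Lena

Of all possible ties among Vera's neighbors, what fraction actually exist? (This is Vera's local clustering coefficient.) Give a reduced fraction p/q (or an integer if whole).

0

Vera's neighbors: Nadia and Nate (k = 2).
Possible neighbor pairs: C(2,2) = 1. Edges among them: none → e = 0.
Clustering(Vera) = 0/1.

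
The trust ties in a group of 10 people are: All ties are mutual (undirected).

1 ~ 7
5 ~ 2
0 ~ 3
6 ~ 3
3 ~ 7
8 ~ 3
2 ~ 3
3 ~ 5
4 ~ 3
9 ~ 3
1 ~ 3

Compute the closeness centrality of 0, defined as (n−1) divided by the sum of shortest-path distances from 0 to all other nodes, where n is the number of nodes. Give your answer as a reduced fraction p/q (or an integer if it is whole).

Distances from 0: 1:2, 2:2, 3:1, 4:2, 5:2, 6:2, 7:2, 8:2, 9:2. Sum = 17.
n = 10, so closeness = 9/17.

9/17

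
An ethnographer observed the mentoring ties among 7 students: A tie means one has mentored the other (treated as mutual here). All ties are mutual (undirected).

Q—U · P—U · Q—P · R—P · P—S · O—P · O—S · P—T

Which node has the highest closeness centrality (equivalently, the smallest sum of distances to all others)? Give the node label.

Farness (sum of distances to all others) for each node — O:10, P:6, Q:10, R:11, S:10, T:11, U:10.
The smallest farness is 6, for P, so P has the highest closeness.

P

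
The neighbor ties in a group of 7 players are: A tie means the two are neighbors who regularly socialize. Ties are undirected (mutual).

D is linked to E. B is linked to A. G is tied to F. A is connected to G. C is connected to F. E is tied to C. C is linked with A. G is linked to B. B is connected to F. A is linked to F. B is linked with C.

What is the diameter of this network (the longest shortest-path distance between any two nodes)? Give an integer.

4

Eccentricity of each node (its greatest distance to any other): A:3, B:3, C:2, D:4, E:3, F:3, G:4.
The maximum eccentricity is 4, realized for instance by the pair G–D via G – B – C – E – D. So the diameter is 4.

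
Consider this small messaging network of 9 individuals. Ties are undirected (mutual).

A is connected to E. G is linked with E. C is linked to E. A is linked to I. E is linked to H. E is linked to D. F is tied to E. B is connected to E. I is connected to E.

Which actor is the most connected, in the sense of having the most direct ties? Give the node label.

E

Degrees — A:2, B:1, C:1, D:1, E:8, F:1, G:1, H:1, I:2.
The maximum is 8, attained only by E.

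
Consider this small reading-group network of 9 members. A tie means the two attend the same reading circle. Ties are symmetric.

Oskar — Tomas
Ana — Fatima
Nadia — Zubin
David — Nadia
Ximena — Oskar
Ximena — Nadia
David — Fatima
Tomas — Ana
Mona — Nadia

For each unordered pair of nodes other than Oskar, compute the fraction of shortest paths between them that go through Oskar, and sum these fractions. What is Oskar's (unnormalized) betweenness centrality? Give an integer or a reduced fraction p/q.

Pairs whose geodesics pass through Oskar — Nadia–Tomas: 1; Ximena–Ana: 1; Ximena–Tomas: 1; Zubin–Tomas: 1; Mona–Tomas: 1.
All other pairs contribute 0.
Summing the contributions gives betweenness(Oskar) = 5.

5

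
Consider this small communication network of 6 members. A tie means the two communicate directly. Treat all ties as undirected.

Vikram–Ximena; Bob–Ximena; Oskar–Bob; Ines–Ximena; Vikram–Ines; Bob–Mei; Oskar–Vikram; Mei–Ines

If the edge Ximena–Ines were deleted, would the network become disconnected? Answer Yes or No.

Even without that edge, Ximena still reaches Ines via Ximena – Vikram – Ines, so the network stays connected. Not a bridge.

No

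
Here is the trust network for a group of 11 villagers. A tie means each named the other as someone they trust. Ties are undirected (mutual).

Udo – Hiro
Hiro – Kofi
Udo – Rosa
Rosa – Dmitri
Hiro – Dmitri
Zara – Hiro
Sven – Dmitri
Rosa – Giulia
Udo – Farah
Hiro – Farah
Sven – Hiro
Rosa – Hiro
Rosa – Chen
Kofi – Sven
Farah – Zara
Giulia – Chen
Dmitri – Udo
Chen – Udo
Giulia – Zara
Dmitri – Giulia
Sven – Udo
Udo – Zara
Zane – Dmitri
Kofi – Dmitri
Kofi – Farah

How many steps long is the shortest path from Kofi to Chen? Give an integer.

One shortest route is Kofi – Dmitri – Udo – Chen, which uses 3 edges, and at distance 2 from Kofi we only reach {Giulia, Rosa, Udo, Zane, Zara}, which does not include Chen. So d(Kofi,Chen) = 3.

3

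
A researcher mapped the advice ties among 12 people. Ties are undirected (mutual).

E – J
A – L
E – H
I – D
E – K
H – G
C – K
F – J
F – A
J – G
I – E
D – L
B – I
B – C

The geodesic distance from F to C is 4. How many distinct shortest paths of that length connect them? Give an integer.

The shortest distance is 4, and the only length-4 path is F–J–E–K–C. So there is exactly 1 shortest path.

1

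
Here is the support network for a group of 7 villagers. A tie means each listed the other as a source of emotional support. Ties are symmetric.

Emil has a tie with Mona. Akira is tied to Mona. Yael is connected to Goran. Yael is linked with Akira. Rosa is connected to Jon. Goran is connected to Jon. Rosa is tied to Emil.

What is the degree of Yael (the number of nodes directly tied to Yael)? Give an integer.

Yael is directly tied to Akira and Goran. That is 2 neighbors, so the degree of Yael is 2.

2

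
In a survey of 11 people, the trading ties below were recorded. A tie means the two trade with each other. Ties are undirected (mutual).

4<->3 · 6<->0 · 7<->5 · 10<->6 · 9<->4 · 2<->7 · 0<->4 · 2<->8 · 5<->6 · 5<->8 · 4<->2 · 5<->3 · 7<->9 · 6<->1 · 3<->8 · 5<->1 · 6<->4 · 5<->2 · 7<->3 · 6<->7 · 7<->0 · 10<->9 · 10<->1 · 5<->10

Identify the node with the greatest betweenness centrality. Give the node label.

5

Unnormalized betweenness of each node: 0:1/5, 1:0, 2:61/30, 3:61/30, 4:53/12, 5:39/4, 6:83/15, 7:23/4, 8:1/4, 9:31/30, 10:2.
5 has the largest value, 39/4, making it the main broker — the node through which the most shortest paths run.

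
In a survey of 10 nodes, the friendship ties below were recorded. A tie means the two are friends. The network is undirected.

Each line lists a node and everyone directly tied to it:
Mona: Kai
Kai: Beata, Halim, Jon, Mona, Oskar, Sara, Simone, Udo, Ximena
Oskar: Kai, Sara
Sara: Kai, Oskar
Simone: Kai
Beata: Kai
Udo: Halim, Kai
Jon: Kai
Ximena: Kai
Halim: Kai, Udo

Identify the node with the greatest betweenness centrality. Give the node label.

Unnormalized betweenness of each node: Beata:0, Halim:0, Jon:0, Kai:34, Mona:0, Oskar:0, Sara:0, Simone:0, Udo:0, Ximena:0.
Kai has the largest value, 34, making it the main broker — the node through which the most shortest paths run.

Kai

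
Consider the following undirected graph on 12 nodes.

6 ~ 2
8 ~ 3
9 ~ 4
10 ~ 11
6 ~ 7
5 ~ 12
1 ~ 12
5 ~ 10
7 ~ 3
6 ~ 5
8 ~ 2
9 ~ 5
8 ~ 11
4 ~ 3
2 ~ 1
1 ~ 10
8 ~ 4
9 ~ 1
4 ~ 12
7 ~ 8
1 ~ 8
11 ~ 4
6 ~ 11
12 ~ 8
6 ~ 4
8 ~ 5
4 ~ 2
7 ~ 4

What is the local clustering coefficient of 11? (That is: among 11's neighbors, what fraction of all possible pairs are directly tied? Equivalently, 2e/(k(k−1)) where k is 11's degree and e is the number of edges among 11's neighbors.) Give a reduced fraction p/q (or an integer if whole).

11's neighbors: 4, 6, 8, and 10 (k = 4).
Possible neighbor pairs: C(4,2) = 6. Edges among them: 4–6, 4–8 → e = 2.
Clustering(11) = 2/6 = 1/3.

1/3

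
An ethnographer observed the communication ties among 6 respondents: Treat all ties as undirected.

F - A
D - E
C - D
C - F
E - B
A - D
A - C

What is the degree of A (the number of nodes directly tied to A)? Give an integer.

A is directly tied to C, D, and F. That is 3 neighbors, so the degree of A is 3.

3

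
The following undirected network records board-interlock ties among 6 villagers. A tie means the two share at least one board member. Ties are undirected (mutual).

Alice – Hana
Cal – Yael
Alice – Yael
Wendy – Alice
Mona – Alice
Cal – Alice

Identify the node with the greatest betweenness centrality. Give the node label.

Unnormalized betweenness of each node: Alice:9, Cal:0, Hana:0, Mona:0, Wendy:0, Yael:0.
Alice has the largest value, 9, making it the main broker — the node through which the most shortest paths run.

Alice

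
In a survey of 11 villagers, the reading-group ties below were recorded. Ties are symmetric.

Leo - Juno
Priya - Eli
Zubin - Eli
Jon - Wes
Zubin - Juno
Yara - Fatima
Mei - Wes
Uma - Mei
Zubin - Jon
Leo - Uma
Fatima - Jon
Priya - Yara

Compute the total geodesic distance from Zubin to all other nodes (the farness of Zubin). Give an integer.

Distances from Zubin: Eli:1, Fatima:2, Jon:1, Juno:1, Leo:2, Mei:3, Priya:2, Uma:3, Wes:2, Yara:3.
Sum = 1 + 2 + 1 + 1 + 2 + 3 + 2 + 3 + 2 + 3 = 20.

20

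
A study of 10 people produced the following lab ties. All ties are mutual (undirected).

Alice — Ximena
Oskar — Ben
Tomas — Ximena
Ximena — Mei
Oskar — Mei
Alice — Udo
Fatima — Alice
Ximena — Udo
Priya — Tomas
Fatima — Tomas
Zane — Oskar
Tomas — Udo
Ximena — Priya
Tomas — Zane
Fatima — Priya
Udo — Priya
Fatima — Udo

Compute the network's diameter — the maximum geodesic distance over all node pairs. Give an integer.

4

Eccentricity of each node (its greatest distance to any other): Alice:4, Ben:4, Fatima:4, Mei:3, Oskar:3, Priya:4, Tomas:3, Udo:4, Ximena:3, Zane:3.
The maximum eccentricity is 4, realized for instance by the pair Fatima–Ben via Fatima – Tomas – Zane – Oskar – Ben. So the diameter is 4.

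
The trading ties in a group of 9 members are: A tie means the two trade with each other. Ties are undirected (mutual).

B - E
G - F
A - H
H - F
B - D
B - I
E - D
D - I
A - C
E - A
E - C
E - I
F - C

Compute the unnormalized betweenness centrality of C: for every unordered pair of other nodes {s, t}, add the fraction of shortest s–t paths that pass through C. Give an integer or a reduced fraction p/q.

Pairs whose geodesics pass through C — A–F: 1/2; A–G: 1/2; F–D: 1; F–E: 1; F–B: 1; F–I: 1; G–D: 1; G–E: 1; G–B: 1; G–I: 1.
All other pairs contribute 0.
Summing the contributions gives betweenness(C) = 9.

9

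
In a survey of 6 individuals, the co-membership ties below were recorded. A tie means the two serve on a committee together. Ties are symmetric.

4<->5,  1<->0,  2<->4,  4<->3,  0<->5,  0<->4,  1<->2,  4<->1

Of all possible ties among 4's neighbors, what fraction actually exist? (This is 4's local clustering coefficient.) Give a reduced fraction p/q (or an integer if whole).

3/10

4's neighbors: 0, 1, 2, 3, and 5 (k = 5).
Possible neighbor pairs: C(5,2) = 10. Edges among them: 0–1, 0–5, 1–2 → e = 3.
Clustering(4) = 3/10.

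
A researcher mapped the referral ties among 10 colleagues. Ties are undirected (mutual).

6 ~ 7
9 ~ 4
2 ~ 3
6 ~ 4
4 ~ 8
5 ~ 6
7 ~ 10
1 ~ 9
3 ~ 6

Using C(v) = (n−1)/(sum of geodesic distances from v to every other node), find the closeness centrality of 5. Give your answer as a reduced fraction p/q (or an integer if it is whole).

9/23

Distances from 5: 1:4, 2:3, 3:2, 4:2, 6:1, 7:2, 8:3, 9:3, 10:3. Sum = 23.
n = 10, so closeness = 9/23.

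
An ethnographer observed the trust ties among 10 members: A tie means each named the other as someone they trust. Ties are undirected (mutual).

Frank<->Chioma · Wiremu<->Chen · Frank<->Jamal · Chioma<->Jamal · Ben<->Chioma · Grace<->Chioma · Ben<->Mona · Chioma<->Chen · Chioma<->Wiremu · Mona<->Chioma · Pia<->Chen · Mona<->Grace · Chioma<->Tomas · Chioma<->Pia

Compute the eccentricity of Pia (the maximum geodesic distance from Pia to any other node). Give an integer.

Distances from Pia: Ben:2, Chen:1, Chioma:1, Frank:2, Grace:2, Jamal:2, Mona:2, Tomas:2, Wiremu:2.
The largest is 2 (to Grace, Tomas, Jamal, Mona, Wiremu, Ben, and Frank), so the eccentricity of Pia is 2.

2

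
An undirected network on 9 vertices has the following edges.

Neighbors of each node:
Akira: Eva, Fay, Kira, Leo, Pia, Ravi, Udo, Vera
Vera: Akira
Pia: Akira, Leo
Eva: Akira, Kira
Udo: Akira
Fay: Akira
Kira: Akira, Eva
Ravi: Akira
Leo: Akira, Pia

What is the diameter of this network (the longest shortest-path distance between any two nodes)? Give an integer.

2

Eccentricity of each node (its greatest distance to any other): Akira:1, Eva:2, Fay:2, Kira:2, Leo:2, Pia:2, Ravi:2, Udo:2, Vera:2.
The maximum eccentricity is 2, realized for instance by the pair Kira–Udo via Kira – Akira – Udo. So the diameter is 2.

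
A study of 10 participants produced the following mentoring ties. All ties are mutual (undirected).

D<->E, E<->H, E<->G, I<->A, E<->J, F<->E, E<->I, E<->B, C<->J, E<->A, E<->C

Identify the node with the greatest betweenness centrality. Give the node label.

E

Unnormalized betweenness of each node: A:0, B:0, C:0, D:0, E:34, F:0, G:0, H:0, I:0, J:0.
E has the largest value, 34, making it the main broker — the node through which the most shortest paths run.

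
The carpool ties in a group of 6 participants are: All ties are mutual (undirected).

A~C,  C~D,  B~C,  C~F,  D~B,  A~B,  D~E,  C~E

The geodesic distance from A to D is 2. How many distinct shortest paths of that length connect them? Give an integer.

2

The shortest distance is 2. The length-2 paths are: A–C–D; A–B–D.
That gives 2 distinct shortest paths.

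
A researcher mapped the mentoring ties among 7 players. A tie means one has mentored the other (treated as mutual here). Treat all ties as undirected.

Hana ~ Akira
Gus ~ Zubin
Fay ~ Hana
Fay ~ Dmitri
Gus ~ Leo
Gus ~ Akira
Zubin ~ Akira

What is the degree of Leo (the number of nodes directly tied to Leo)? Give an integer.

Leo is directly tied to Gus. That is 1 neighbor, so the degree of Leo is 1.

1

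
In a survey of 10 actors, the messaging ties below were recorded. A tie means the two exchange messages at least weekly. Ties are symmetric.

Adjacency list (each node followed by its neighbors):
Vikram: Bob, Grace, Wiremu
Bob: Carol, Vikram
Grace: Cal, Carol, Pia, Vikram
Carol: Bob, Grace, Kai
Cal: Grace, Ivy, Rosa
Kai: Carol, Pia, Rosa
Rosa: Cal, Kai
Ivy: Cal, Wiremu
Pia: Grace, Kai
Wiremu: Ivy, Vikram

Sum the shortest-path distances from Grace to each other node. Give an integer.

14

Distances from Grace: Bob:2, Cal:1, Carol:1, Ivy:2, Kai:2, Pia:1, Rosa:2, Vikram:1, Wiremu:2.
Sum = 2 + 1 + 1 + 2 + 2 + 1 + 2 + 1 + 2 = 14.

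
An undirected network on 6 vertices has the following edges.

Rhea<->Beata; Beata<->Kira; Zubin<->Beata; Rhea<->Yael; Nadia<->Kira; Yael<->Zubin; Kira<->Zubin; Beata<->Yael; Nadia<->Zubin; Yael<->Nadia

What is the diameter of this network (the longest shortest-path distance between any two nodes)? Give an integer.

Eccentricity of each node (its greatest distance to any other): Beata:2, Kira:2, Nadia:2, Rhea:2, Yael:2, Zubin:2.
The maximum eccentricity is 2, realized for instance by the pair Nadia–Beata via Nadia – Yael – Beata. So the diameter is 2.

2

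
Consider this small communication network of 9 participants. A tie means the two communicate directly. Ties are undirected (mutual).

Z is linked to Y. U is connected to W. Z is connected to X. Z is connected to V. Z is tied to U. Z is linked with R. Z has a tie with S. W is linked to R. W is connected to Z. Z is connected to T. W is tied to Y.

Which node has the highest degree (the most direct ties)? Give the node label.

Degrees — R:2, S:1, T:1, U:2, V:1, W:4, X:1, Y:2, Z:8.
The maximum is 8, attained only by Z.

Z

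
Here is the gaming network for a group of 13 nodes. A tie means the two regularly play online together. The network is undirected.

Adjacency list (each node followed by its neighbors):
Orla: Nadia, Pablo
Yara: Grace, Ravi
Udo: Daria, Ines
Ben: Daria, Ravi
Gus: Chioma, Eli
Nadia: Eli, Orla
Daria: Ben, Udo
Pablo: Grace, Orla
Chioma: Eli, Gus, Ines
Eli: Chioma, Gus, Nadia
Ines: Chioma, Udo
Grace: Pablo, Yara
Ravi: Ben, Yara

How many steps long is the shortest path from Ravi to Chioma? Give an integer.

5

One shortest route is Ravi – Ben – Daria – Udo – Ines – Chioma, which uses 5 edges, and at distance 4 from Ravi we only reach {Ines, Orla}, which does not include Chioma. So d(Ravi,Chioma) = 5.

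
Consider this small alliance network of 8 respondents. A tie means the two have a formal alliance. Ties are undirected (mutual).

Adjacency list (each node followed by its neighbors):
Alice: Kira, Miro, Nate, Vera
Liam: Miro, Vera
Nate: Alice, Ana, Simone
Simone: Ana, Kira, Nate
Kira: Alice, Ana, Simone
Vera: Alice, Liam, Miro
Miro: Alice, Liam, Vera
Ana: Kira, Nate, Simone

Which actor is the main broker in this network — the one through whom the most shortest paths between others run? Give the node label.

Alice

Unnormalized betweenness of each node: Alice:37/3, Ana:1/3, Kira:4, Liam:0, Miro:5/2, Nate:4, Simone:1/3, Vera:5/2.
Alice has the largest value, 37/3, making it the main broker — the node through which the most shortest paths run.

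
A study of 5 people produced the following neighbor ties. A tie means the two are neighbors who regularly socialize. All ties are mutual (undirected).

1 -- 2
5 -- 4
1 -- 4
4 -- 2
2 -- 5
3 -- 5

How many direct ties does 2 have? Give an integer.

2 is directly tied to 1, 4, and 5. That is 3 neighbors, so the degree of 2 is 3.

3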